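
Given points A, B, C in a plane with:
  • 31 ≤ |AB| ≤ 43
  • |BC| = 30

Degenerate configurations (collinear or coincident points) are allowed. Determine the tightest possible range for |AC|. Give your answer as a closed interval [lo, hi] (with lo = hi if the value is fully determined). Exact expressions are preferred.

|AB| ∈ [31, 43]
|BC| ∈ {30}
|AC| ∈ [1, 73]

|AC| ∈ [1, 73]  (≈ [1.0000, 73.0000])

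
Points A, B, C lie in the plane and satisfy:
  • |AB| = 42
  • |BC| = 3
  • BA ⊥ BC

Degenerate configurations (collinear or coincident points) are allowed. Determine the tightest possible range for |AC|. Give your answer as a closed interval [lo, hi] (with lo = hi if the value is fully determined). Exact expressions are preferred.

|AB| ∈ {42}
|BC| ∈ {3}
|AC| ∈ {3·√(197)}

|AC| = 3·√(197)  (≈ 42.1070)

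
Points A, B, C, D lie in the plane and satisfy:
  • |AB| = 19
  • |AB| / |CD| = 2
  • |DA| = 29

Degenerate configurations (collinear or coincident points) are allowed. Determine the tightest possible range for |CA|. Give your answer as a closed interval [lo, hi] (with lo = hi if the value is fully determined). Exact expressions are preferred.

|AB| ∈ {19}
|AD| ∈ {29}
|CD| ∈ {19/2}
|BD| ∈ [10, 48]
|AC| ∈ [39/2, 77/2]
|BC| ∈ [1/2, 115/2]

|CA| ∈ [39/2, 77/2]  (≈ [19.5000, 38.5000])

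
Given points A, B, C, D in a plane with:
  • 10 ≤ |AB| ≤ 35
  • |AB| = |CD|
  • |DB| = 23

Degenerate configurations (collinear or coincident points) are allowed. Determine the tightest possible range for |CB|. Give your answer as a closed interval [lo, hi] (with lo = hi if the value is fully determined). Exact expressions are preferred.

|AB| ∈ [10, 35]
|BD| ∈ {23}
|CD| ∈ [10, 35]
|AD| ∈ [0, 58]
|BC| ∈ [0, 58]
|AC| ∈ [0, 93]

|CB| ∈ [0, 58]  (≈ [0.0000, 58.0000])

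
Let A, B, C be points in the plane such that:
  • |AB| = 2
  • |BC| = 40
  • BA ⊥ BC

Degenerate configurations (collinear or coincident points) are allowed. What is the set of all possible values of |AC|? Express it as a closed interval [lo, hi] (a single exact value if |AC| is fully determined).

|AB| ∈ {2}
|BC| ∈ {40}
|AC| ∈ {2·√(401)}

|AC| = 2·√(401)  (≈ 40.0500)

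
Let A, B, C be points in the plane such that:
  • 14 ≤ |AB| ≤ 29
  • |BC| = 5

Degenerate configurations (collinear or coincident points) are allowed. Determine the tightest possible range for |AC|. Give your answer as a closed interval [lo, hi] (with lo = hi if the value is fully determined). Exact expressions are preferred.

|AB| ∈ [14, 29]
|BC| ∈ {5}
|AC| ∈ [9, 34]

|AC| ∈ [9, 34]  (≈ [9.0000, 34.0000])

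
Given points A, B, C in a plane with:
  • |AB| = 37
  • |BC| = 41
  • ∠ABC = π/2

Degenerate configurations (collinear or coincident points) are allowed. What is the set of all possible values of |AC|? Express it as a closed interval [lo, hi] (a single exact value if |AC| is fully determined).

|AC| = 5·√(122)  (≈ 55.2268)

|AB| ∈ {37}
|BC| ∈ {41}
|AC| ∈ {5·√(122)}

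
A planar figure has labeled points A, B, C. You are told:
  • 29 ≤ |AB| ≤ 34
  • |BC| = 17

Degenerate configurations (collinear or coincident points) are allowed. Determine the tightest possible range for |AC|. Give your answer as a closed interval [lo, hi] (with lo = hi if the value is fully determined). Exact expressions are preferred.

|AB| ∈ [29, 34]
|BC| ∈ {17}
|AC| ∈ [12, 51]

|AC| ∈ [12, 51]  (≈ [12.0000, 51.0000])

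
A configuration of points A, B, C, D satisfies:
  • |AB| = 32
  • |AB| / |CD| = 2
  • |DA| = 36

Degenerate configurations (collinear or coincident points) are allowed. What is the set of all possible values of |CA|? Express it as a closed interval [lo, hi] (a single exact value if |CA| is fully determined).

|CA| ∈ [20, 52]  (≈ [20.0000, 52.0000])

|AB| ∈ {32}
|AD| ∈ {36}
|CD| ∈ {16}
|BD| ∈ [4, 68]
|AC| ∈ [20, 52]
|BC| ∈ [0, 84]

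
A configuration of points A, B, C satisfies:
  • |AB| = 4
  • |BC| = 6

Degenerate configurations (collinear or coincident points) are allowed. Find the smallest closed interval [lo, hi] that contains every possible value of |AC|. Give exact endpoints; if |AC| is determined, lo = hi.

|AC| ∈ [2, 10]  (≈ [2.0000, 10.0000])

|AB| ∈ {4}
|BC| ∈ {6}
|AC| ∈ [2, 10]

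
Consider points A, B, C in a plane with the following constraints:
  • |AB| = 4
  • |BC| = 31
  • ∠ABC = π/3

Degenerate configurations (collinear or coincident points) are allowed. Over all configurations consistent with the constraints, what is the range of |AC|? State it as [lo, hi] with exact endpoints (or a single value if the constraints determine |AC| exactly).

|AC| = √(853)  (≈ 29.2062)

|AB| ∈ {4}
|BC| ∈ {31}
|AC| ∈ {√(853)}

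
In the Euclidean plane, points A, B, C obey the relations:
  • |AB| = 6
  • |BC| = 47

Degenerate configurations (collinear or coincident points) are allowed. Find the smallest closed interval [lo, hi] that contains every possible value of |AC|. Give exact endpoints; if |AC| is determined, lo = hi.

|AB| ∈ {6}
|BC| ∈ {47}
|AC| ∈ [41, 53]

|AC| ∈ [41, 53]  (≈ [41.0000, 53.0000])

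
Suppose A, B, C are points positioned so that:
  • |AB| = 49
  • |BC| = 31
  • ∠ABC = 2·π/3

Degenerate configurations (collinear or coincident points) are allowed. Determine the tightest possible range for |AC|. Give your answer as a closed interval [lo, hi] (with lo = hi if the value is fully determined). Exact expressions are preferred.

|AB| ∈ {49}
|BC| ∈ {31}
|AC| ∈ {√(4881)}

|AC| = √(4881)  (≈ 69.8642)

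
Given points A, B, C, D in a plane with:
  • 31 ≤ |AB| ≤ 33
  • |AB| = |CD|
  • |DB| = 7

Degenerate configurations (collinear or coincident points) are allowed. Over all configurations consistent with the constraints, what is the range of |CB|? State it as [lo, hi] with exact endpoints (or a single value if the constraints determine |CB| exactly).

|AB| ∈ [31, 33]
|BD| ∈ {7}
|CD| ∈ [31, 33]
|AD| ∈ [24, 40]
|BC| ∈ [24, 40]
|AC| ∈ [0, 73]

|CB| ∈ [24, 40]  (≈ [24.0000, 40.0000])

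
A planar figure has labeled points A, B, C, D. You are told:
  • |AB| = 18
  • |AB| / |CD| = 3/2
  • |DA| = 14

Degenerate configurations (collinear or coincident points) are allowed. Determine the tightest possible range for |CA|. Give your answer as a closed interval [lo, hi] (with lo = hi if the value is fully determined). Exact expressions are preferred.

|CA| ∈ [2, 26]  (≈ [2.0000, 26.0000])

|AB| ∈ {18}
|AD| ∈ {14}
|CD| ∈ {12}
|BD| ∈ [4, 32]
|AC| ∈ [2, 26]
|BC| ∈ [0, 44]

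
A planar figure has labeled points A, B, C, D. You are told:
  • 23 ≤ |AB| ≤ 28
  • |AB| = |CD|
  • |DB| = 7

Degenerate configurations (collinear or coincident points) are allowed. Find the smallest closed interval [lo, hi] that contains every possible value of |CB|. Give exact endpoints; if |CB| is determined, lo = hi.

|CB| ∈ [16, 35]  (≈ [16.0000, 35.0000])

|AB| ∈ [23, 28]
|BD| ∈ {7}
|CD| ∈ [23, 28]
|AD| ∈ [16, 35]
|BC| ∈ [16, 35]
|AC| ∈ [0, 63]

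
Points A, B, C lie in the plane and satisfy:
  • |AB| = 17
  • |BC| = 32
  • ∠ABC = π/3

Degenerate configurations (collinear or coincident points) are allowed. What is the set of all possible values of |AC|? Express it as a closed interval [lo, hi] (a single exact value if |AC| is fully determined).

|AB| ∈ {17}
|BC| ∈ {32}
|AC| ∈ {√(769)}

|AC| = √(769)  (≈ 27.7308)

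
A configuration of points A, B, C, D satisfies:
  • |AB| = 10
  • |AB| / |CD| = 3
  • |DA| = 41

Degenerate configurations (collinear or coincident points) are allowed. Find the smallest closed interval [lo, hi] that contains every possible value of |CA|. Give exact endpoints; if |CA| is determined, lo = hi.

|CA| ∈ [113/3, 133/3]  (≈ [37.6667, 44.3333])

|AB| ∈ {10}
|AD| ∈ {41}
|CD| ∈ {10/3}
|BD| ∈ [31, 51]
|AC| ∈ [113/3, 133/3]
|BC| ∈ [83/3, 163/3]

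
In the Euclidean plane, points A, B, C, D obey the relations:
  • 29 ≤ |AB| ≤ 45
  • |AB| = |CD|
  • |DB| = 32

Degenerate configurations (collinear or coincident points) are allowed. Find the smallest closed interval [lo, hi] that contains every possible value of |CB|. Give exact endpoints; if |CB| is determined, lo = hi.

|AB| ∈ [29, 45]
|BD| ∈ {32}
|CD| ∈ [29, 45]
|AD| ∈ [0, 77]
|BC| ∈ [0, 77]
|AC| ∈ [0, 122]

|CB| ∈ [0, 77]  (≈ [0.0000, 77.0000])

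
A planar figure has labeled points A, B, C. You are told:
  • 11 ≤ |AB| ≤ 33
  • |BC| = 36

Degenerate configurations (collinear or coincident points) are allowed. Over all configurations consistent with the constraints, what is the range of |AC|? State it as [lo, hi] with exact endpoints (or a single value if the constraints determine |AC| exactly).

|AB| ∈ [11, 33]
|BC| ∈ {36}
|AC| ∈ [3, 69]

|AC| ∈ [3, 69]  (≈ [3.0000, 69.0000])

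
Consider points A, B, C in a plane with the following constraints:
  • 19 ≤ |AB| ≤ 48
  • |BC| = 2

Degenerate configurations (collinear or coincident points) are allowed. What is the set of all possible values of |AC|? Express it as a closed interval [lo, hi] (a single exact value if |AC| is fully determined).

|AB| ∈ [19, 48]
|BC| ∈ {2}
|AC| ∈ [17, 50]

|AC| ∈ [17, 50]  (≈ [17.0000, 50.0000])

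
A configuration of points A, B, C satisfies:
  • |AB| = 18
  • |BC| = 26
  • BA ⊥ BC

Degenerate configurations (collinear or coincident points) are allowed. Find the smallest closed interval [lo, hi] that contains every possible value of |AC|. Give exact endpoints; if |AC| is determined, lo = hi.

|AB| ∈ {18}
|BC| ∈ {26}
|AC| ∈ {10·√(10)}

|AC| = 10·√(10)  (≈ 31.6228)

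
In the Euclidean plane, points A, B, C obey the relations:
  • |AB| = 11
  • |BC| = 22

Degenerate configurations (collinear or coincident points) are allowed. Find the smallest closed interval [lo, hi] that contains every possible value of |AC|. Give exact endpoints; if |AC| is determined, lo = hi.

|AC| ∈ [11, 33]  (≈ [11.0000, 33.0000])

|AB| ∈ {11}
|BC| ∈ {22}
|AC| ∈ [11, 33]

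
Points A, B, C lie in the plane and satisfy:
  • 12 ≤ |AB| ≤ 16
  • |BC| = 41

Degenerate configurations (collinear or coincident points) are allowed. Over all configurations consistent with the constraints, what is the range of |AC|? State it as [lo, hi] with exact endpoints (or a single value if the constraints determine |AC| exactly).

|AB| ∈ [12, 16]
|BC| ∈ {41}
|AC| ∈ [25, 57]

|AC| ∈ [25, 57]  (≈ [25.0000, 57.0000])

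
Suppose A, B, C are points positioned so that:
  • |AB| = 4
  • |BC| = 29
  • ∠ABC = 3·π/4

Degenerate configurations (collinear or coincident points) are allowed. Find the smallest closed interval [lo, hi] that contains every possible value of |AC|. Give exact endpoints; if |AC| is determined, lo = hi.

|AB| ∈ {4}
|BC| ∈ {29}
|AC| ∈ {√(116·√(2) + 857)}

|AC| = √(116·√(2) + 857)  (≈ 31.9539)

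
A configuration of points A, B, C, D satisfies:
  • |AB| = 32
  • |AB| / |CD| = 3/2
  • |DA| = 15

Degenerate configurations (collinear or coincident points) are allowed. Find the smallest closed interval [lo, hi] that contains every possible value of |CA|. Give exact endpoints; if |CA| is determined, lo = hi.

|AB| ∈ {32}
|AD| ∈ {15}
|CD| ∈ {64/3}
|BD| ∈ [17, 47]
|AC| ∈ [19/3, 109/3]
|BC| ∈ [0, 205/3]

|CA| ∈ [19/3, 109/3]  (≈ [6.3333, 36.3333])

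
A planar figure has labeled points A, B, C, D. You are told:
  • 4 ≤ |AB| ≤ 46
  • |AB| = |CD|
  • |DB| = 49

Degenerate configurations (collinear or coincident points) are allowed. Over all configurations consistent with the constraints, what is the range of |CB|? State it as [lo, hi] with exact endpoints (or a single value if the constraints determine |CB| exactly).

|AB| ∈ [4, 46]
|BD| ∈ {49}
|CD| ∈ [4, 46]
|AD| ∈ [3, 95]
|BC| ∈ [3, 95]
|AC| ∈ [0, 141]

|CB| ∈ [3, 95]  (≈ [3.0000, 95.0000])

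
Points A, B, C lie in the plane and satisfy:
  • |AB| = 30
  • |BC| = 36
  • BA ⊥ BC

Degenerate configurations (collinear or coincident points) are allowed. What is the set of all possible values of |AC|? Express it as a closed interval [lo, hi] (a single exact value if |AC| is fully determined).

|AC| = 6·√(61)  (≈ 46.8615)

|AB| ∈ {30}
|BC| ∈ {36}
|AC| ∈ {6·√(61)}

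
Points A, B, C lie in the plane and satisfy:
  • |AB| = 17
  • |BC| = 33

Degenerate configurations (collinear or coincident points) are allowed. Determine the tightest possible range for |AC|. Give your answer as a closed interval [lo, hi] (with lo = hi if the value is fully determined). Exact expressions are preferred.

|AB| ∈ {17}
|BC| ∈ {33}
|AC| ∈ [16, 50]

|AC| ∈ [16, 50]  (≈ [16.0000, 50.0000])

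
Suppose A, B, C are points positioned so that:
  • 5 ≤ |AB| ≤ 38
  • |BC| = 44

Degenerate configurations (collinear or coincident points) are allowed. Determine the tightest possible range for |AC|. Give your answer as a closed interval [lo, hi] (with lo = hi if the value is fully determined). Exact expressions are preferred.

|AC| ∈ [6, 82]  (≈ [6.0000, 82.0000])

|AB| ∈ [5, 38]
|BC| ∈ {44}
|AC| ∈ [6, 82]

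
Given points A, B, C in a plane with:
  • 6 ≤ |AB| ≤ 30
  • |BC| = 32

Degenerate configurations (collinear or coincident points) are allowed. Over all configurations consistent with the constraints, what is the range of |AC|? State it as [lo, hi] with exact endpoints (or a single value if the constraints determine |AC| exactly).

|AC| ∈ [2, 62]  (≈ [2.0000, 62.0000])

|AB| ∈ [6, 30]
|BC| ∈ {32}
|AC| ∈ [2, 62]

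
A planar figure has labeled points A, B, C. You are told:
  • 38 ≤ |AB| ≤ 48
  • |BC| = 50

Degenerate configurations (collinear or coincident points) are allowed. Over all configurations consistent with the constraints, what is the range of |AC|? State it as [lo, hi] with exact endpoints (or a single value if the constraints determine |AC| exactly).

|AC| ∈ [2, 98]  (≈ [2.0000, 98.0000])

|AB| ∈ [38, 48]
|BC| ∈ {50}
|AC| ∈ [2, 98]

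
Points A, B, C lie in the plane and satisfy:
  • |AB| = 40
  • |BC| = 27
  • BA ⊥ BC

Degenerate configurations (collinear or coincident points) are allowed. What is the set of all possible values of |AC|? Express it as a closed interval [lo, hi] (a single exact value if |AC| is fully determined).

|AB| ∈ {40}
|BC| ∈ {27}
|AC| ∈ {√(2329)}

|AC| = √(2329)  (≈ 48.2597)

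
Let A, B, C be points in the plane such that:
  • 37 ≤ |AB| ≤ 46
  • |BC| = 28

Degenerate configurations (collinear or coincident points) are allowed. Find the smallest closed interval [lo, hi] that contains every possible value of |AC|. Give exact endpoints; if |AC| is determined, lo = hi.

|AB| ∈ [37, 46]
|BC| ∈ {28}
|AC| ∈ [9, 74]

|AC| ∈ [9, 74]  (≈ [9.0000, 74.0000])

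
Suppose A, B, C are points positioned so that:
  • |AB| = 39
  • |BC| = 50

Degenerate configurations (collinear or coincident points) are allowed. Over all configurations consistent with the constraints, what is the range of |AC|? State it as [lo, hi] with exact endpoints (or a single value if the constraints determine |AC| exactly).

|AB| ∈ {39}
|BC| ∈ {50}
|AC| ∈ [11, 89]

|AC| ∈ [11, 89]  (≈ [11.0000, 89.0000])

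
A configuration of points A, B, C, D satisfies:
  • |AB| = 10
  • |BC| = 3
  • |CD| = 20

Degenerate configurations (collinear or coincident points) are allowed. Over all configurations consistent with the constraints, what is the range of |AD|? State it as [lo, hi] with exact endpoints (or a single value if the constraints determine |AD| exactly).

|AD| ∈ [7, 33]  (≈ [7.0000, 33.0000])

|AB| ∈ {10}
|BC| ∈ {3}
|CD| ∈ {20}
|AC| ∈ [7, 13]
|BD| ∈ [17, 23]
|AD| ∈ [7, 33]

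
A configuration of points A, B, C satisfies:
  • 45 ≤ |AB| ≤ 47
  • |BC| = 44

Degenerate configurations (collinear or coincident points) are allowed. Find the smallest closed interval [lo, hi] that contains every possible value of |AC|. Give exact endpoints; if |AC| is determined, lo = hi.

|AB| ∈ [45, 47]
|BC| ∈ {44}
|AC| ∈ [1, 91]

|AC| ∈ [1, 91]  (≈ [1.0000, 91.0000])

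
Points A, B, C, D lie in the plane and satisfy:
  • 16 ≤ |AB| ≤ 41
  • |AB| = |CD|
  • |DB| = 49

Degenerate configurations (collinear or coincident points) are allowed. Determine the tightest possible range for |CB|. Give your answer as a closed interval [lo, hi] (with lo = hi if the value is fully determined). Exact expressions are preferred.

|AB| ∈ [16, 41]
|BD| ∈ {49}
|CD| ∈ [16, 41]
|AD| ∈ [8, 90]
|BC| ∈ [8, 90]
|AC| ∈ [0, 131]

|CB| ∈ [8, 90]  (≈ [8.0000, 90.0000])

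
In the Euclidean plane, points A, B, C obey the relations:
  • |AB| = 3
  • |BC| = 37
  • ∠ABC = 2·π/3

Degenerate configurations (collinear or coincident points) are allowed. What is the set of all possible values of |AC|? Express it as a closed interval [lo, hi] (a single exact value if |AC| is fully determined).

|AB| ∈ {3}
|BC| ∈ {37}
|AC| ∈ {√(1489)}

|AC| = √(1489)  (≈ 38.5876)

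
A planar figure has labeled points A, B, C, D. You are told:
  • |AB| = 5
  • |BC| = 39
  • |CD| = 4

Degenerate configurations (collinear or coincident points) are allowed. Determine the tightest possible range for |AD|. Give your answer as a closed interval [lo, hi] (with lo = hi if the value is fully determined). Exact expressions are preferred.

|AB| ∈ {5}
|BC| ∈ {39}
|CD| ∈ {4}
|AC| ∈ [34, 44]
|BD| ∈ [35, 43]
|AD| ∈ [30, 48]

|AD| ∈ [30, 48]  (≈ [30.0000, 48.0000])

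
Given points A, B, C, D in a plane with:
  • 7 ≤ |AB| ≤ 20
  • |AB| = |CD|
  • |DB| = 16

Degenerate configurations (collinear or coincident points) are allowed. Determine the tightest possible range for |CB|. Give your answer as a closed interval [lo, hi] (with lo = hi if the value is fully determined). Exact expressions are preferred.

|CB| ∈ [0, 36]  (≈ [0.0000, 36.0000])

|AB| ∈ [7, 20]
|BD| ∈ {16}
|CD| ∈ [7, 20]
|AD| ∈ [0, 36]
|BC| ∈ [0, 36]
|AC| ∈ [0, 56]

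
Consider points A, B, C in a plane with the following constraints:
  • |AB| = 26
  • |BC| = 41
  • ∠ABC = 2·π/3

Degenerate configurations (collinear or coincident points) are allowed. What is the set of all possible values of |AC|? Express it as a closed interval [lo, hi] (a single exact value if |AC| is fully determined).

|AB| ∈ {26}
|BC| ∈ {41}
|AC| ∈ {√(3423)}

|AC| = √(3423)  (≈ 58.5064)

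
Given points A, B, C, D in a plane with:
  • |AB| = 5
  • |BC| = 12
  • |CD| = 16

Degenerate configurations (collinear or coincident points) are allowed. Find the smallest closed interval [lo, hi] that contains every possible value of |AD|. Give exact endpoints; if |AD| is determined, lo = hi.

|AB| ∈ {5}
|BC| ∈ {12}
|CD| ∈ {16}
|AC| ∈ [7, 17]
|BD| ∈ [4, 28]
|AD| ∈ [0, 33]

|AD| ∈ [0, 33]  (≈ [0.0000, 33.0000])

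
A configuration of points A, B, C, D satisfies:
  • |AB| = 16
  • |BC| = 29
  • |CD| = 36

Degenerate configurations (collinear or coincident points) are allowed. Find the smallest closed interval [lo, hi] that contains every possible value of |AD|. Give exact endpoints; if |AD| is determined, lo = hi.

|AD| ∈ [0, 81]  (≈ [0.0000, 81.0000])

|AB| ∈ {16}
|BC| ∈ {29}
|CD| ∈ {36}
|AC| ∈ [13, 45]
|BD| ∈ [7, 65]
|AD| ∈ [0, 81]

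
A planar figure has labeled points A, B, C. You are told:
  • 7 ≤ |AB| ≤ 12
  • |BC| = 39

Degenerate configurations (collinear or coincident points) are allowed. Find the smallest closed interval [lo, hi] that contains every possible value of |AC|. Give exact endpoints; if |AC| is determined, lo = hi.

|AB| ∈ [7, 12]
|BC| ∈ {39}
|AC| ∈ [27, 51]

|AC| ∈ [27, 51]  (≈ [27.0000, 51.0000])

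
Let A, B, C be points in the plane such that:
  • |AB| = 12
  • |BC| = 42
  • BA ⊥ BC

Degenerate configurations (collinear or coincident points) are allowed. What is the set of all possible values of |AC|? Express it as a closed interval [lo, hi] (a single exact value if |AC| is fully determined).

|AC| = 6·√(53)  (≈ 43.6807)

|AB| ∈ {12}
|BC| ∈ {42}
|AC| ∈ {6·√(53)}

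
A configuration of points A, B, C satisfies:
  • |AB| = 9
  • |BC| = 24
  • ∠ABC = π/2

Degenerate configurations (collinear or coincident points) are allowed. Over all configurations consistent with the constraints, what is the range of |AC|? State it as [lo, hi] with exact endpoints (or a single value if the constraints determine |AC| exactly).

|AB| ∈ {9}
|BC| ∈ {24}
|AC| ∈ {3·√(73)}

|AC| = 3·√(73)  (≈ 25.6320)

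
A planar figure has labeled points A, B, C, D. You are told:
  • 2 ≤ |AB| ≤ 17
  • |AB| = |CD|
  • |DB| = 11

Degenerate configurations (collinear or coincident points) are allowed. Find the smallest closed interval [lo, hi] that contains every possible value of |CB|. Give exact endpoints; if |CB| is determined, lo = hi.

|CB| ∈ [0, 28]  (≈ [0.0000, 28.0000])

|AB| ∈ [2, 17]
|BD| ∈ {11}
|CD| ∈ [2, 17]
|AD| ∈ [0, 28]
|BC| ∈ [0, 28]
|AC| ∈ [0, 45]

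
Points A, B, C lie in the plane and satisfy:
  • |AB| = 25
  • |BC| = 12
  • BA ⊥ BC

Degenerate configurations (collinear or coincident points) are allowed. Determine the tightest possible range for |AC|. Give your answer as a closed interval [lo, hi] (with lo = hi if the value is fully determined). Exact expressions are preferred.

|AB| ∈ {25}
|BC| ∈ {12}
|AC| ∈ {√(769)}

|AC| = √(769)  (≈ 27.7308)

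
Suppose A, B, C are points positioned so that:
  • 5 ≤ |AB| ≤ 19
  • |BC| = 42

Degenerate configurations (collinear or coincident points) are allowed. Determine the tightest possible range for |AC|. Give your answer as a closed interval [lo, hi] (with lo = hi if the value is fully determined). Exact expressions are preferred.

|AC| ∈ [23, 61]  (≈ [23.0000, 61.0000])

|AB| ∈ [5, 19]
|BC| ∈ {42}
|AC| ∈ [23, 61]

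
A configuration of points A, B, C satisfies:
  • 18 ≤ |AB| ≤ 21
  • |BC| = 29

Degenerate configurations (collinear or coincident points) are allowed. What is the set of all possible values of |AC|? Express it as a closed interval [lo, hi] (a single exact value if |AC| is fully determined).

|AC| ∈ [8, 50]  (≈ [8.0000, 50.0000])

|AB| ∈ [18, 21]
|BC| ∈ {29}
|AC| ∈ [8, 50]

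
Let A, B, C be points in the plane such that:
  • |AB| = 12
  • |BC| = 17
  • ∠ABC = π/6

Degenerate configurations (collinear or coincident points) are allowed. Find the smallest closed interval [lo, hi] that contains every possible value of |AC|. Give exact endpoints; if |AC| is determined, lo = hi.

|AB| ∈ {12}
|BC| ∈ {17}
|AC| ∈ {√(433 - 204·√(3))}

|AC| = √(433 - 204·√(3))  (≈ 8.9253)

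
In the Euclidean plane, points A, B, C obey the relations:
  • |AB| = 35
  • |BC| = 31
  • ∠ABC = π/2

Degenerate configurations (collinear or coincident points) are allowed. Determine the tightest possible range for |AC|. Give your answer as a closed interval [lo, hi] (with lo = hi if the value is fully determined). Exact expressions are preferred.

|AB| ∈ {35}
|BC| ∈ {31}
|AC| ∈ {√(2186)}

|AC| = √(2186)  (≈ 46.7547)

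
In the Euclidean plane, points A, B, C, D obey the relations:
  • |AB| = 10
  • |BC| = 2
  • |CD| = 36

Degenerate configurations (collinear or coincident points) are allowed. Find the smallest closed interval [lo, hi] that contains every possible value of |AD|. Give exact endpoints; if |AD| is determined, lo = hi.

|AB| ∈ {10}
|BC| ∈ {2}
|CD| ∈ {36}
|AC| ∈ [8, 12]
|BD| ∈ [34, 38]
|AD| ∈ [24, 48]

|AD| ∈ [24, 48]  (≈ [24.0000, 48.0000])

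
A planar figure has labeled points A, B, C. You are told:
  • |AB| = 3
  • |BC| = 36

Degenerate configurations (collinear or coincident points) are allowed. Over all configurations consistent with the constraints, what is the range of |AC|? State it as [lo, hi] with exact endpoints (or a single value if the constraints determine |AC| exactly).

|AC| ∈ [33, 39]  (≈ [33.0000, 39.0000])

|AB| ∈ {3}
|BC| ∈ {36}
|AC| ∈ [33, 39]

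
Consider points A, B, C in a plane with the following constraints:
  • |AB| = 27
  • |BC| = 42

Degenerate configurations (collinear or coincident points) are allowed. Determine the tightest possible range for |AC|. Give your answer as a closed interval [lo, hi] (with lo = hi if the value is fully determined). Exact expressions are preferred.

|AC| ∈ [15, 69]  (≈ [15.0000, 69.0000])

|AB| ∈ {27}
|BC| ∈ {42}
|AC| ∈ [15, 69]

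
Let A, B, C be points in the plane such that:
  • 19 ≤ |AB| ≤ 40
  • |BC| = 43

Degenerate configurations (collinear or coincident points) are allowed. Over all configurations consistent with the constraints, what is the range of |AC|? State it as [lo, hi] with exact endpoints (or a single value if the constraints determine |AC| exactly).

|AC| ∈ [3, 83]  (≈ [3.0000, 83.0000])

|AB| ∈ [19, 40]
|BC| ∈ {43}
|AC| ∈ [3, 83]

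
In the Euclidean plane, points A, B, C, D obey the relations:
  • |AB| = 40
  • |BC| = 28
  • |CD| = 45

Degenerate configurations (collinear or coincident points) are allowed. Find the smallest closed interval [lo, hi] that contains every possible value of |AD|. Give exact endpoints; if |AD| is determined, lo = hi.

|AD| ∈ [0, 113]  (≈ [0.0000, 113.0000])

|AB| ∈ {40}
|BC| ∈ {28}
|CD| ∈ {45}
|AC| ∈ [12, 68]
|BD| ∈ [17, 73]
|AD| ∈ [0, 113]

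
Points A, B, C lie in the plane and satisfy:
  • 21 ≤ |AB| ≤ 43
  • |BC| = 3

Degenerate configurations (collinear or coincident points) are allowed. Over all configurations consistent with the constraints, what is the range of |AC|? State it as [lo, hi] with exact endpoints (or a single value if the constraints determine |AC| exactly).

|AC| ∈ [18, 46]  (≈ [18.0000, 46.0000])

|AB| ∈ [21, 43]
|BC| ∈ {3}
|AC| ∈ [18, 46]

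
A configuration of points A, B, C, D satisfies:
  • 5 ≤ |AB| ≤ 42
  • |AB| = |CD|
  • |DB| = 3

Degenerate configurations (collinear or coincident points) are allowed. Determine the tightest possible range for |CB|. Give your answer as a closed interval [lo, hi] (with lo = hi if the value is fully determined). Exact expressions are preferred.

|AB| ∈ [5, 42]
|BD| ∈ {3}
|CD| ∈ [5, 42]
|AD| ∈ [2, 45]
|BC| ∈ [2, 45]
|AC| ∈ [0, 87]

|CB| ∈ [2, 45]  (≈ [2.0000, 45.0000])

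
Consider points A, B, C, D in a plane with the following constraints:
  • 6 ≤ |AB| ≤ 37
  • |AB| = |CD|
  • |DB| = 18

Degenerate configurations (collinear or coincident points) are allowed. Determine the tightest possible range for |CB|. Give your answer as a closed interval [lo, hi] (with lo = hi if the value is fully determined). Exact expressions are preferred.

|CB| ∈ [0, 55]  (≈ [0.0000, 55.0000])

|AB| ∈ [6, 37]
|BD| ∈ {18}
|CD| ∈ [6, 37]
|AD| ∈ [0, 55]
|BC| ∈ [0, 55]
|AC| ∈ [0, 92]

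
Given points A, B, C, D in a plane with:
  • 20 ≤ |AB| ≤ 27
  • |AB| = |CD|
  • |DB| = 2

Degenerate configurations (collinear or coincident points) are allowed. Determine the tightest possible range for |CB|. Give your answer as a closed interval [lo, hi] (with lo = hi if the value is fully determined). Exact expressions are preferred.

|AB| ∈ [20, 27]
|BD| ∈ {2}
|CD| ∈ [20, 27]
|AD| ∈ [18, 29]
|BC| ∈ [18, 29]
|AC| ∈ [0, 56]

|CB| ∈ [18, 29]  (≈ [18.0000, 29.0000])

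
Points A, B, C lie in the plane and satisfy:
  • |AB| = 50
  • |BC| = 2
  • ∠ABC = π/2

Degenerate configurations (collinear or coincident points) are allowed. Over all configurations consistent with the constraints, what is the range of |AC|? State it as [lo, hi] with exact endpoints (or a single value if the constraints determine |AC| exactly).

|AC| = 2·√(626)  (≈ 50.0400)

|AB| ∈ {50}
|BC| ∈ {2}
|AC| ∈ {2·√(626)}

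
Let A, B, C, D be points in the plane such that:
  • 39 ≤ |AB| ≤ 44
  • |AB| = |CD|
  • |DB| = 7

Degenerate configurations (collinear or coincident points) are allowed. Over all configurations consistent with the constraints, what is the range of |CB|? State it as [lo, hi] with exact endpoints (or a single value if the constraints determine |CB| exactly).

|AB| ∈ [39, 44]
|BD| ∈ {7}
|CD| ∈ [39, 44]
|AD| ∈ [32, 51]
|BC| ∈ [32, 51]
|AC| ∈ [0, 95]

|CB| ∈ [32, 51]  (≈ [32.0000, 51.0000])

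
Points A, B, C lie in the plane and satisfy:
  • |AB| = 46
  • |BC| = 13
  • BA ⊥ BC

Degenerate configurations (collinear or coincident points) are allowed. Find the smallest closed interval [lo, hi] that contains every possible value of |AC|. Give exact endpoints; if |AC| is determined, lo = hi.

|AB| ∈ {46}
|BC| ∈ {13}
|AC| ∈ {√(2285)}

|AC| = √(2285)  (≈ 47.8017)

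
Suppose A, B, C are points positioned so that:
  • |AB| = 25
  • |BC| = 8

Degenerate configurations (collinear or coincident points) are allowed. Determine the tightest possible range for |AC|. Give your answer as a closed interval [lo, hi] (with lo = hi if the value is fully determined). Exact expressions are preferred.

|AC| ∈ [17, 33]  (≈ [17.0000, 33.0000])

|AB| ∈ {25}
|BC| ∈ {8}
|AC| ∈ [17, 33]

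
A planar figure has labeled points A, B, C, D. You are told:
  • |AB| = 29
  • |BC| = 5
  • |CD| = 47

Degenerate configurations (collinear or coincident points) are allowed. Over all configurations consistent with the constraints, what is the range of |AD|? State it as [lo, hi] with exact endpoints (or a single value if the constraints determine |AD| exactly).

|AB| ∈ {29}
|BC| ∈ {5}
|CD| ∈ {47}
|AC| ∈ [24, 34]
|BD| ∈ [42, 52]
|AD| ∈ [13, 81]

|AD| ∈ [13, 81]  (≈ [13.0000, 81.0000])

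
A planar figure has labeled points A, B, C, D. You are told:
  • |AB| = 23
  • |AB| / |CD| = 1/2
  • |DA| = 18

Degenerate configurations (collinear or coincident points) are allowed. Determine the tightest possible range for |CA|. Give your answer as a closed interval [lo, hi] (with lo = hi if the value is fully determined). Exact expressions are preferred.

|AB| ∈ {23}
|AD| ∈ {18}
|CD| ∈ {46}
|BD| ∈ [5, 41]
|AC| ∈ [28, 64]
|BC| ∈ [5, 87]

|CA| ∈ [28, 64]  (≈ [28.0000, 64.0000])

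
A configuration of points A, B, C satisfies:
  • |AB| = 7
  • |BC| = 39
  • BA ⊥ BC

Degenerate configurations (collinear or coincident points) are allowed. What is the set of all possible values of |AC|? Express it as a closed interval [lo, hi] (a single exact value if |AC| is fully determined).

|AC| = √(1570)  (≈ 39.6232)

|AB| ∈ {7}
|BC| ∈ {39}
|AC| ∈ {√(1570)}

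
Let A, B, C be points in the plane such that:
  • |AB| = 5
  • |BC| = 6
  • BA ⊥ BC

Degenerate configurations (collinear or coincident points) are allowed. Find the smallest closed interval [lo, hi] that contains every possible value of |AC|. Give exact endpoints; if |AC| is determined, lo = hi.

|AC| = √(61)  (≈ 7.8102)

|AB| ∈ {5}
|BC| ∈ {6}
|AC| ∈ {√(61)}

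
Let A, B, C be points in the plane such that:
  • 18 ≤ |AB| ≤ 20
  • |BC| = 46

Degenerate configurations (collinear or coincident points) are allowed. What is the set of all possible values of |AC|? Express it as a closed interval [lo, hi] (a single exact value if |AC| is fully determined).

|AB| ∈ [18, 20]
|BC| ∈ {46}
|AC| ∈ [26, 66]

|AC| ∈ [26, 66]  (≈ [26.0000, 66.0000])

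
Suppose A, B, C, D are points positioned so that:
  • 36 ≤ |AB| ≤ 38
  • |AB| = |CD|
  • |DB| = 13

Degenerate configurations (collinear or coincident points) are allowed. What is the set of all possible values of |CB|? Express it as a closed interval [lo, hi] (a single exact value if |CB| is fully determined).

|AB| ∈ [36, 38]
|BD| ∈ {13}
|CD| ∈ [36, 38]
|AD| ∈ [23, 51]
|BC| ∈ [23, 51]
|AC| ∈ [0, 89]

|CB| ∈ [23, 51]  (≈ [23.0000, 51.0000])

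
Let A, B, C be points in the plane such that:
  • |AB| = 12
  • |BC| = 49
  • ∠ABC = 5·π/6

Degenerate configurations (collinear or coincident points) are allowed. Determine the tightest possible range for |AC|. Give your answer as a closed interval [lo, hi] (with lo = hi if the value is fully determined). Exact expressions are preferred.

|AB| ∈ {12}
|BC| ∈ {49}
|AC| ∈ {√(588·√(3) + 2545)}

|AC| = √(588·√(3) + 2545)  (≈ 59.6946)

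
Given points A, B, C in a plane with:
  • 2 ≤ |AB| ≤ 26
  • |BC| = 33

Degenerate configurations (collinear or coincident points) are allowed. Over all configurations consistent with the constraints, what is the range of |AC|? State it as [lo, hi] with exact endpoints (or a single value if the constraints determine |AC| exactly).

|AB| ∈ [2, 26]
|BC| ∈ {33}
|AC| ∈ [7, 59]

|AC| ∈ [7, 59]  (≈ [7.0000, 59.0000])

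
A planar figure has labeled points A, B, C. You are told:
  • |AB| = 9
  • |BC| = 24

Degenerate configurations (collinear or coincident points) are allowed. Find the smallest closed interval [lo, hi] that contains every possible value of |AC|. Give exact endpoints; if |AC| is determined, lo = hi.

|AB| ∈ {9}
|BC| ∈ {24}
|AC| ∈ [15, 33]

|AC| ∈ [15, 33]  (≈ [15.0000, 33.0000])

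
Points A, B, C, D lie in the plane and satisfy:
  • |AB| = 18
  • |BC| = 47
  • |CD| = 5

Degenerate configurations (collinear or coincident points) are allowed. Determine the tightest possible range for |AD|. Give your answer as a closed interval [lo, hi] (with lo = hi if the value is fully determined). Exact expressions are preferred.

|AB| ∈ {18}
|BC| ∈ {47}
|CD| ∈ {5}
|AC| ∈ [29, 65]
|BD| ∈ [42, 52]
|AD| ∈ [24, 70]

|AD| ∈ [24, 70]  (≈ [24.0000, 70.0000])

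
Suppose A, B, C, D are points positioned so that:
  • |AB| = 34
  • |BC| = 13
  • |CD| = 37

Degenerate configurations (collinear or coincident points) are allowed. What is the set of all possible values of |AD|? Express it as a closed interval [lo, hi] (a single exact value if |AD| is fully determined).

|AD| ∈ [0, 84]  (≈ [0.0000, 84.0000])

|AB| ∈ {34}
|BC| ∈ {13}
|CD| ∈ {37}
|AC| ∈ [21, 47]
|BD| ∈ [24, 50]
|AD| ∈ [0, 84]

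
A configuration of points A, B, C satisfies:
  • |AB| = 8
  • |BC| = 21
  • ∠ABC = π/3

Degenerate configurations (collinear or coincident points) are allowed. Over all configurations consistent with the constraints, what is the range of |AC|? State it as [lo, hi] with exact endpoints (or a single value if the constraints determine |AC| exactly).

|AC| = √(337)  (≈ 18.3576)

|AB| ∈ {8}
|BC| ∈ {21}
|AC| ∈ {√(337)}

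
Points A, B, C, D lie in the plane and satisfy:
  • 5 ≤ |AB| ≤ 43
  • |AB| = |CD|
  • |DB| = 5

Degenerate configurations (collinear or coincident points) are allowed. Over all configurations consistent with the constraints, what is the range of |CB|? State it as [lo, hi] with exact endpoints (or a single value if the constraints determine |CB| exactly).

|CB| ∈ [0, 48]  (≈ [0.0000, 48.0000])

|AB| ∈ [5, 43]
|BD| ∈ {5}
|CD| ∈ [5, 43]
|AD| ∈ [0, 48]
|BC| ∈ [0, 48]
|AC| ∈ [0, 91]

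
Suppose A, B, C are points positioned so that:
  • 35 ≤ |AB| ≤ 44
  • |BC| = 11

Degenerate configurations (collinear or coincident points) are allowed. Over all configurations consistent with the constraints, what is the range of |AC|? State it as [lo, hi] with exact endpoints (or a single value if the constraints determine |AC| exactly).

|AC| ∈ [24, 55]  (≈ [24.0000, 55.0000])

|AB| ∈ [35, 44]
|BC| ∈ {11}
|AC| ∈ [24, 55]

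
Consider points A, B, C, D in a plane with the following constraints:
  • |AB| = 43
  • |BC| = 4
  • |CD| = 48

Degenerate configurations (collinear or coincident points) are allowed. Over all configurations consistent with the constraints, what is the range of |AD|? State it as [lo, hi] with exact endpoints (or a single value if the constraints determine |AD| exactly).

|AD| ∈ [1, 95]  (≈ [1.0000, 95.0000])

|AB| ∈ {43}
|BC| ∈ {4}
|CD| ∈ {48}
|AC| ∈ [39, 47]
|BD| ∈ [44, 52]
|AD| ∈ [1, 95]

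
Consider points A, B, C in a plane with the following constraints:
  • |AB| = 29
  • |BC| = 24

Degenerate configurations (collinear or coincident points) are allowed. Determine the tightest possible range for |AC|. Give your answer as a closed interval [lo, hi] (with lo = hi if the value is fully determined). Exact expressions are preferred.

|AC| ∈ [5, 53]  (≈ [5.0000, 53.0000])

|AB| ∈ {29}
|BC| ∈ {24}
|AC| ∈ [5, 53]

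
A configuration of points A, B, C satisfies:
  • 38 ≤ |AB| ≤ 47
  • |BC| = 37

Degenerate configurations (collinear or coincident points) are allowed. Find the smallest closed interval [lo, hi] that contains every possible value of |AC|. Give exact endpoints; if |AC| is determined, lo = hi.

|AB| ∈ [38, 47]
|BC| ∈ {37}
|AC| ∈ [1, 84]

|AC| ∈ [1, 84]  (≈ [1.0000, 84.0000])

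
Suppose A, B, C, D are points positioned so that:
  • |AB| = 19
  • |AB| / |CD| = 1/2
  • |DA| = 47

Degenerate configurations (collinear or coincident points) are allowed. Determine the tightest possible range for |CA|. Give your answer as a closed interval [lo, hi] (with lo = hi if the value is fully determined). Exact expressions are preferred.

|CA| ∈ [9, 85]  (≈ [9.0000, 85.0000])

|AB| ∈ {19}
|AD| ∈ {47}
|CD| ∈ {38}
|BD| ∈ [28, 66]
|AC| ∈ [9, 85]
|BC| ∈ [0, 104]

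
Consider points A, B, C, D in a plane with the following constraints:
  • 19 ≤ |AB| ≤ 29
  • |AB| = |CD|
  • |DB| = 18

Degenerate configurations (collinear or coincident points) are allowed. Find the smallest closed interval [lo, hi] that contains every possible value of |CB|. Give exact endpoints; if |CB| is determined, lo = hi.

|CB| ∈ [1, 47]  (≈ [1.0000, 47.0000])

|AB| ∈ [19, 29]
|BD| ∈ {18}
|CD| ∈ [19, 29]
|AD| ∈ [1, 47]
|BC| ∈ [1, 47]
|AC| ∈ [0, 76]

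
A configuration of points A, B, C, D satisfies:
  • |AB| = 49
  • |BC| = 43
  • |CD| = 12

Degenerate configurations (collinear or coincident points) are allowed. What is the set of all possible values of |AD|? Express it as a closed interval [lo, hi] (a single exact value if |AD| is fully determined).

|AB| ∈ {49}
|BC| ∈ {43}
|CD| ∈ {12}
|AC| ∈ [6, 92]
|BD| ∈ [31, 55]
|AD| ∈ [0, 104]

|AD| ∈ [0, 104]  (≈ [0.0000, 104.0000])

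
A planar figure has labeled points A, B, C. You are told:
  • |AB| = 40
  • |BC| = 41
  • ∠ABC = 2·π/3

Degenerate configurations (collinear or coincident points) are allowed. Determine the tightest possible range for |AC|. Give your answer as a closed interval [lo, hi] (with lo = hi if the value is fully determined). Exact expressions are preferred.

|AB| ∈ {40}
|BC| ∈ {41}
|AC| ∈ {√(4921)}

|AC| = √(4921)  (≈ 70.1498)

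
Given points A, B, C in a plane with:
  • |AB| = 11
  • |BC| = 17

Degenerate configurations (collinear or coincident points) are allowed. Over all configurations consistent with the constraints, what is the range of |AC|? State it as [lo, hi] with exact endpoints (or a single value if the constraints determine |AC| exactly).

|AB| ∈ {11}
|BC| ∈ {17}
|AC| ∈ [6, 28]

|AC| ∈ [6, 28]  (≈ [6.0000, 28.0000])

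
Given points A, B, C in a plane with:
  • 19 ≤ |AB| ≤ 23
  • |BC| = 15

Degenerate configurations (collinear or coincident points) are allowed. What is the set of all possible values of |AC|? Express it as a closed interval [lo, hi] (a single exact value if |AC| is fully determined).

|AB| ∈ [19, 23]
|BC| ∈ {15}
|AC| ∈ [4, 38]

|AC| ∈ [4, 38]  (≈ [4.0000, 38.0000])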